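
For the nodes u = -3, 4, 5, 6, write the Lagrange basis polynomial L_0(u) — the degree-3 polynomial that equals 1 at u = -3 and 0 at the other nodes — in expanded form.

L_0(u) = (u - 4)(u - 5)(u - 6) / [(-7)·(-8)·(-9)]
       = (u^3 - 15u^2 + 74u - 120) / (-504)

L_0(u) = -(1/504)u^3 + (5/168)u^2 - (37/252)u + 5/21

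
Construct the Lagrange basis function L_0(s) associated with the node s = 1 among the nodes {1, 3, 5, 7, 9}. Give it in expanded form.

L_0(s) = (1/384)s^4 - (1/16)s^3 + (103/192)s^2 - (31/16)s + 315/128

L_0(s) = (s - 3)(s - 5)(s - 7)(s - 9) / [(-2)·(-4)·(-6)·(-8)]
       = (s^4 - 24s^3 + 206s^2 - 744s + 945) / (384)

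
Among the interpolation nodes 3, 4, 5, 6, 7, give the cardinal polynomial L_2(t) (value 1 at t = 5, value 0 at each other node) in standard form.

L_2(t) = (t - 3)(t - 4)(t - 6)(t - 7) / [(2)·(1)·(-1)·(-2)]
       = (t^4 - 20t^3 + 145t^2 - 450t + 504) / (4)

L_2(t) = (1/4)t^4 - 5t^3 + (145/4)t^2 - (225/2)t + 126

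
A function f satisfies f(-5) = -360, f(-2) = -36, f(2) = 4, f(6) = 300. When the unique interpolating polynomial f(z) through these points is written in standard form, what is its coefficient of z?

2

Build the Lagrange basis polynomials:
L_0(z) = (z + 2)(z - 2)(z - 6) / [-231] = -(1/231)z^3 + (2/77)z^2 + (4/231)z - 8/77
L_1(z) = (z + 5)(z - 2)(z - 6) / [96] = (1/96)z^3 - (1/32)z^2 - (7/24)z + 5/8
L_2(z) = (z + 5)(z + 2)(z - 6) / [-112] = -(1/112)z^3 - (1/112)z^2 + (2/7)z + 15/28
L_3(z) = (z + 5)(z + 2)(z - 2) / [352] = (1/352)z^3 + (5/352)z^2 - (1/88)z - 5/88
f(z) = (-360)·L_0 + (-36)·L_1 + 4·L_2 + 300·L_3
Only the coefficient of z is needed; take it from each L_i and combine:
(-360)·(4/231) + (-36)·(-7/24) + 4·(2/7) + 300·(-1/88) = 2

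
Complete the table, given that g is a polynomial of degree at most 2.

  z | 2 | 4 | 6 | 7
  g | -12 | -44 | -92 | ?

-122

The 3 known values determine g uniquely (degree ≤ 2).
Evaluate each Lagrange basis at z = 7:
L_0(7) = (3)·(1)/[(-2)·(-4)] = 3/8
L_1(7) = (5)·(1)/[(2)·(-2)] = -5/4
L_2(7) = (5)·(3)/[(4)·(2)] = 15/8
Sum: (-12)·(3/8) + (-44)·(-5/4) + (-92)·(15/8) = -122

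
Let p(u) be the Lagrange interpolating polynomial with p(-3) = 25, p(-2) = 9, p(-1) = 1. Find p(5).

Evaluate each Lagrange basis at u = 5:
L_0(5) = (7)·(6)/[(-1)·(-2)] = 21
L_1(5) = (8)·(6)/[(1)·(-1)] = -48
L_2(5) = (8)·(7)/[(2)·(1)] = 28
Sum: 25·(21) + 9·(-48) + 1·(28) = 121

121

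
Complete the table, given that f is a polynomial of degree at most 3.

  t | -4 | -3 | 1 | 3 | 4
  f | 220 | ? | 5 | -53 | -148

The 4 known values determine f uniquely (degree ≤ 3).
Evaluate each Lagrange basis at t = -3:
L_0(-3) = (-4)·(-6)·(-7)/[(-5)·(-7)·(-8)] = 3/5
L_1(-3) = (1)·(-6)·(-7)/[(5)·(-2)·(-3)] = 7/5
L_2(-3) = (1)·(-4)·(-7)/[(7)·(2)·(-1)] = -2
L_3(-3) = (1)·(-4)·(-6)/[(8)·(3)·(1)] = 1
Sum: 220·(3/5) + 5·(7/5) + (-53)·(-2) + (-148)·(1) = 97

97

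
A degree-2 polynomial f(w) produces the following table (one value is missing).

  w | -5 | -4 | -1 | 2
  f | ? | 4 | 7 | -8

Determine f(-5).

-1

The 3 known values determine f uniquely (degree ≤ 2).
Evaluate each Lagrange basis at w = -5:
L_0(-5) = (-4)·(-7)/[(-3)·(-6)] = 14/9
L_1(-5) = (-1)·(-7)/[(3)·(-3)] = -7/9
L_2(-5) = (-1)·(-4)/[(6)·(3)] = 2/9
Sum: 4·(14/9) + 7·(-7/9) + (-8)·(2/9) = -1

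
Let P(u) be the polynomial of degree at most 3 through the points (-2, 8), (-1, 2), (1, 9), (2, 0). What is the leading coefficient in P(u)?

-11/6

The leading coefficient equals the top divided difference P[-2,-1,1,2].
P[-2,-1] = (2 - 8) / (-1 - (-2)) = -6
P[-1,1] = (9 - 2) / (1 - (-1)) = 7/2
P[1,2] = (0 - 9) / (2 - 1) = -9
P[-2,-1,1] = (7/2 - (-6)) / (1 - (-2)) = 19/6
P[-1,1,2] = (-9 - 7/2) / (2 - (-1)) = -25/6
P[-2,-1,1,2] = (-25/6 - 19/6) / (2 - (-2)) = -11/6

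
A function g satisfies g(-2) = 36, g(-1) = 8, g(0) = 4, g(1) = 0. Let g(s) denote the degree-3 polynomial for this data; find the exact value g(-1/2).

9/2

Evaluate each Lagrange basis at s = -1/2:
L_0(-1/2) = (1/2)·(-1/2)·(-3/2)/[(-1)·(-2)·(-3)] = -1/16
L_1(-1/2) = (3/2)·(-1/2)·(-3/2)/[(1)·(-1)·(-2)] = 9/16
L_2(-1/2) = (3/2)·(1/2)·(-3/2)/[(2)·(1)·(-1)] = 9/16
L_3(-1/2) = (3/2)·(1/2)·(-1/2)/[(3)·(2)·(1)] = -1/16
Sum: 36·(-1/16) + 8·(9/16) + 4·(9/16) + 0 = 9/2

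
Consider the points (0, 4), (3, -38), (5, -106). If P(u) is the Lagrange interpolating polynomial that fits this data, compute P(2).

Evaluate each Lagrange basis at u = 2:
L_0(2) = (-1)·(-3)/[(-3)·(-5)] = 1/5
L_1(2) = (2)·(-3)/[(3)·(-2)] = 1
L_2(2) = (2)·(-1)/[(5)·(2)] = -1/5
Sum: 4·(1/5) + (-38)·(1) + (-106)·(-1/5) = -16

-16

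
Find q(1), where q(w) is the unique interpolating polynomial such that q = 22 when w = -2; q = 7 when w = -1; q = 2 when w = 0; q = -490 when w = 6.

-5

Evaluate each Lagrange basis at w = 1:
L_0(1) = (2)·(1)·(-5)/[(-1)·(-2)·(-8)] = 5/8
L_1(1) = (3)·(1)·(-5)/[(1)·(-1)·(-7)] = -15/7
L_2(1) = (3)·(2)·(-5)/[(2)·(1)·(-6)] = 5/2
L_3(1) = (3)·(2)·(1)/[(8)·(7)·(6)] = 1/56
Sum: 22·(5/8) + 7·(-15/7) + 2·(5/2) + (-490)·(1/56) = -5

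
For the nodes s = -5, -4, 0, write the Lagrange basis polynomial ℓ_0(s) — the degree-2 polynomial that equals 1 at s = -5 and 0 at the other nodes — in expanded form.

ℓ_0(s) = (s + 4)s / [(-1)·(-5)]
       = (s^2 + 4s) / (5)

ℓ_0(s) = (1/5)s^2 + (4/5)s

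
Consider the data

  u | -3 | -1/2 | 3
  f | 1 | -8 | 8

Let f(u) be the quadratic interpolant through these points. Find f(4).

187/10

Evaluate each Lagrange basis at u = 4:
L_0(4) = (9/2)·(1)/[(-5/2)·(-6)] = 3/10
L_1(4) = (7)·(1)/[(5/2)·(-7/2)] = -4/5
L_2(4) = (7)·(9/2)/[(6)·(7/2)] = 3/2
Sum: 1·(3/10) + (-8)·(-4/5) + 8·(3/2) = 187/10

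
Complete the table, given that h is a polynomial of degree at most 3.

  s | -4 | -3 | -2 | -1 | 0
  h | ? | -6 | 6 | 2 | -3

The 4 known values determine h uniquely (degree ≤ 3).
L_0(-4) = (-2)·(-3)·(-4)/[(-1)·(-2)·(-3)] = 4
L_1(-4) = (-1)·(-3)·(-4)/[(1)·(-1)·(-2)] = -6
L_2(-4) = (-1)·(-2)·(-4)/[(2)·(1)·(-1)] = 4
L_3(-4) = (-1)·(-2)·(-3)/[(3)·(2)·(1)] = -1
Sum: (-6)·(4) + 6·(-6) + 2·(4) + (-3)·(-1) = -49

-49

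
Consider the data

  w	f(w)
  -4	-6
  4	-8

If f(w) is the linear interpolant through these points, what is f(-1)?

-27/4

L_0(-1) = (-5)/[(-8)] = 5/8
L_1(-1) = (3)/[(8)] = 3/8
Sum: (-6)·(5/8) + (-8)·(3/8) = -27/4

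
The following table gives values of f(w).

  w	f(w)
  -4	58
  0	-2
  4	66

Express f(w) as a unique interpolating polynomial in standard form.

f(w) = 4w^2 + w - 2

L_0(w) = w(w - 4) / [32] = (1/32)w^2 - (1/8)w
L_1(w) = (w + 4)(w - 4) / [-16] = -(1/16)w^2 + 1
L_2(w) = (w + 4)w / [32] = (1/32)w^2 + (1/8)w
f(w) = 58·L_0 + (-2)·L_1 + 66·L_2
  58·L_0(w) = (29/16)w^2 - (29/4)w
  (-2)·L_1(w) = (1/8)w^2 - 2
  66·L_2(w) = (33/16)w^2 + (33/4)w
Adding term by term: 4w^2 + w - 2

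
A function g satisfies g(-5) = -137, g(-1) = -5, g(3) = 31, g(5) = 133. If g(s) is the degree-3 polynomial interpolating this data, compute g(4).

70

Evaluate each Lagrange basis at s = 4:
L_0(4) = (5)·(1)·(-1)/[(-4)·(-8)·(-10)] = 1/64
L_1(4) = (9)·(1)·(-1)/[(4)·(-4)·(-6)] = -3/32
L_2(4) = (9)·(5)·(-1)/[(8)·(4)·(-2)] = 45/64
L_3(4) = (9)·(5)·(1)/[(10)·(6)·(2)] = 3/8
Sum: (-137)·(1/64) + (-5)·(-3/32) + 31·(45/64) + 133·(3/8) = 70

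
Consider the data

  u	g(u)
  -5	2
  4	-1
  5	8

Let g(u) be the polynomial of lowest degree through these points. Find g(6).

Using Newton's divided-difference form:
g[-5,4] = (-1 - 2) / (4 - (-5)) = -1/3
g[4,5] = (8 - (-1)) / (5 - 4) = 9
g[-5,4,5] = (9 - (-1/3)) / (5 - (-5)) = 14/15
g(6) = 2 + (-1/3)·(11) + (14/15)·(11)·(2) = 283/15

283/15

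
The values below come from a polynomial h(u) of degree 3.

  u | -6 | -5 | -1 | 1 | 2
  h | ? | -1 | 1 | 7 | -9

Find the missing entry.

103/3

The 4 known values determine h uniquely (degree ≤ 3).
Evaluate each Lagrange basis at u = -6:
L_0(-6) = (-5)·(-7)·(-8)/[(-4)·(-6)·(-7)] = 5/3
L_1(-6) = (-1)·(-7)·(-8)/[(4)·(-2)·(-3)] = -7/3
L_2(-6) = (-1)·(-5)·(-8)/[(6)·(2)·(-1)] = 10/3
L_3(-6) = (-1)·(-5)·(-7)/[(7)·(3)·(1)] = -5/3
Sum: (-1)·(5/3) + 1·(-7/3) + 7·(10/3) + (-9)·(-5/3) = 103/3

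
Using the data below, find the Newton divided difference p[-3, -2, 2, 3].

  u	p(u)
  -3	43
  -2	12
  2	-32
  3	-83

p[-3,-2] = (12 - 43) / (-2 - (-3)) = -31
p[-2,2] = (-32 - 12) / (2 - (-2)) = -11
p[2,3] = (-83 - (-32)) / (3 - 2) = -51
p[-3,-2,2] = (-11 - (-31)) / (2 - (-3)) = 4
p[-2,2,3] = (-51 - (-11)) / (3 - (-2)) = -8
p[-3,-2,2,3] = (-8 - 4) / (3 - (-3)) = -2

-2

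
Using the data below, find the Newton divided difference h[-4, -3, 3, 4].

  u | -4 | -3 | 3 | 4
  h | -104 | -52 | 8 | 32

h[-4,-3] = (-52 - (-104)) / (-3 - (-4)) = 52
h[-3,3] = (8 - (-52)) / (3 - (-3)) = 10
h[3,4] = (32 - 8) / (4 - 3) = 24
h[-4,-3,3] = (10 - 52) / (3 - (-4)) = -6
h[-3,3,4] = (24 - 10) / (4 - (-3)) = 2
h[-4,-3,3,4] = (2 - (-6)) / (4 - (-4)) = 1

1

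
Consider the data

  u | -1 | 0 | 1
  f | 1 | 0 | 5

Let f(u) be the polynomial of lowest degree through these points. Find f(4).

Using Newton's divided-difference form:
f[-1,0] = (0 - 1) / (0 - (-1)) = -1
f[0,1] = (5 - 0) / (1 - 0) = 5
f[-1,0,1] = (5 - (-1)) / (1 - (-1)) = 3
f(4) = 1 + (-1)·(5) + 3·(5)·(4) = 56

56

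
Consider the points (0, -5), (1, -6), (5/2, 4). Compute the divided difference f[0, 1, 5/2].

f[0,1] = (-6 - (-5)) / (1 - 0) = -1
f[1,5/2] = (4 - (-6)) / (5/2 - 1) = 20/3
f[0,1,5/2] = (20/3 - (-1)) / (5/2 - 0) = 46/15

46/15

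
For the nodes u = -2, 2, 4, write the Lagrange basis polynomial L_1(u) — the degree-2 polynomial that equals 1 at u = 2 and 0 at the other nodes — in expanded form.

L_1(u) = (u + 2)(u - 4) / [(4)·(-2)]
       = (u^2 - 2u - 8) / (-8)

L_1(u) = -(1/8)u^2 + (1/4)u + 1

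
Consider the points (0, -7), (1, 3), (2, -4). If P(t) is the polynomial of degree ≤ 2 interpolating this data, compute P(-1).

Using Newton's divided-difference form:
P[0,1] = (3 - (-7)) / (1 - 0) = 10
P[1,2] = (-4 - 3) / (2 - 1) = -7
P[0,1,2] = (-7 - 10) / (2 - 0) = -17/2
P(-1) = -7 + 10·(-1) + (-17/2)·(-1)·(-2) = -34

-34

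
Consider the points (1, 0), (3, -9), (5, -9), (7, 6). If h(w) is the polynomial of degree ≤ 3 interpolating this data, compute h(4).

-21/2

L_0(4) = (1)·(-1)·(-3)/[(-2)·(-4)·(-6)] = -1/16
L_1(4) = (3)·(-1)·(-3)/[(2)·(-2)·(-4)] = 9/16
L_2(4) = (3)·(1)·(-3)/[(4)·(2)·(-2)] = 9/16
L_3(4) = (3)·(1)·(-1)/[(6)·(4)·(2)] = -1/16
Sum: 0 + (-9)·(9/16) + (-9)·(9/16) + 6·(-1/16) = -21/2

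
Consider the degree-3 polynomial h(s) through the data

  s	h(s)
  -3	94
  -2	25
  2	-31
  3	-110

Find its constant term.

1

Build the Lagrange basis polynomials:
L_0(s) = (s + 2)(s - 2)(s - 3) / [-30] = -(1/30)s^3 + (1/10)s^2 + (2/15)s - 2/5
L_1(s) = (s + 3)(s - 2)(s - 3) / [20] = (1/20)s^3 - (1/10)s^2 - (9/20)s + 9/10
L_2(s) = (s + 3)(s + 2)(s - 3) / [-20] = -(1/20)s^3 - (1/10)s^2 + (9/20)s + 9/10
L_3(s) = (s + 3)(s + 2)(s - 2) / [30] = (1/30)s^3 + (1/10)s^2 - (2/15)s - 2/5
h(s) = 94·L_0 + 25·L_1 + (-31)·L_2 + (-110)·L_3
Only the constant term is needed; take it from each L_i and combine:
94·(-2/5) + 25·(9/10) + (-31)·(9/10) + (-110)·(-2/5) = 1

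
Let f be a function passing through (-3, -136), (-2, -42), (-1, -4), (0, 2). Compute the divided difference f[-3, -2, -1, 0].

4

f[-3,-2] = (-42 - (-136)) / (-2 - (-3)) = 94
f[-2,-1] = (-4 - (-42)) / (-1 - (-2)) = 38
f[-1,0] = (2 - (-4)) / (0 - (-1)) = 6
f[-3,-2,-1] = (38 - 94) / (-1 - (-3)) = -28
f[-2,-1,0] = (6 - 38) / (0 - (-2)) = -16
f[-3,-2,-1,0] = (-16 - (-28)) / (0 - (-3)) = 4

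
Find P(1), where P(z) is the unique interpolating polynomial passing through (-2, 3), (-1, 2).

0

L_0(1) = (2)/[(-1)] = -2
L_1(1) = (3)/[(1)] = 3
Sum: 3·(-2) + 2·(3) = 0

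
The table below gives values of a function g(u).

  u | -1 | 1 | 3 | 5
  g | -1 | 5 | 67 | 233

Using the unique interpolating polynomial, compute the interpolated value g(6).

L_0(6) = (5)·(3)·(1)/[(-2)·(-4)·(-6)] = -5/16
L_1(6) = (7)·(3)·(1)/[(2)·(-2)·(-4)] = 21/16
L_2(6) = (7)·(5)·(1)/[(4)·(2)·(-2)] = -35/16
L_3(6) = (7)·(5)·(3)/[(6)·(4)·(2)] = 35/16
Sum: (-1)·(-5/16) + 5·(21/16) + 67·(-35/16) + 233·(35/16) = 370

370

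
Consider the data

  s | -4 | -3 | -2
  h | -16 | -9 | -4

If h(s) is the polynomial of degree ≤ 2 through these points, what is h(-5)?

-25

L_0(-5) = (-2)·(-3)/[(-1)·(-2)] = 3
L_1(-5) = (-1)·(-3)/[(1)·(-1)] = -3
L_2(-5) = (-1)·(-2)/[(2)·(1)] = 1
Sum: (-16)·(3) + (-9)·(-3) + (-4)·(1) = -25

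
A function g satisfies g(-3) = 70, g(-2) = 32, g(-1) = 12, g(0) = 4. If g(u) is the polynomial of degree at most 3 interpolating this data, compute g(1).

Evaluate each Lagrange basis at u = 1:
L_0(1) = (3)·(2)·(1)/[(-1)·(-2)·(-3)] = -1
L_1(1) = (4)·(2)·(1)/[(1)·(-1)·(-2)] = 4
L_2(1) = (4)·(3)·(1)/[(2)·(1)·(-1)] = -6
L_3(1) = (4)·(3)·(2)/[(3)·(2)·(1)] = 4
Sum: 70·(-1) + 32·(4) + 12·(-6) + 4·(4) = 2

2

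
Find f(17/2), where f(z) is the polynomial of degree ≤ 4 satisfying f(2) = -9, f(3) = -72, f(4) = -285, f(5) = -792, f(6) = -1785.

Using Newton's divided-difference form:
f[2,3] = (-72 - (-9)) / (3 - 2) = -63
f[3,4] = (-285 - (-72)) / (4 - 3) = -213
f[4,5] = (-792 - (-285)) / (5 - 4) = -507
f[5,6] = (-1785 - (-792)) / (6 - 5) = -993
f[2,3,4] = (-213 - (-63)) / (4 - 2) = -75
f[3,4,5] = (-507 - (-213)) / (5 - 3) = -147
f[4,5,6] = (-993 - (-507)) / (6 - 4) = -243
f[2,3,4,5] = (-147 - (-75)) / (5 - 2) = -24
f[3,4,5,6] = (-243 - (-147)) / (6 - 3) = -32
f[2,3,4,5,6] = (-32 - (-24)) / (6 - 2) = -2
f(17/2) = -9 + (-63)·(13/2) + (-75)·(13/2)·(11/2) + (-24)·(13/2)·(11/2)·(9/2) + (-2)·(13/2)·(11/2)·(9/2)·(7/2) = -64695/8

-64695/8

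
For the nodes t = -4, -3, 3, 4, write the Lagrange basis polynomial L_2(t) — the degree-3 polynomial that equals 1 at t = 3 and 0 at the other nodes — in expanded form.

L_2(t) = (t + 4)(t + 3)(t - 4) / [(7)·(6)·(-1)]
       = (t^3 + 3t^2 - 16t - 48) / (-42)

L_2(t) = -(1/42)t^3 - (1/14)t^2 + (8/21)t + 8/7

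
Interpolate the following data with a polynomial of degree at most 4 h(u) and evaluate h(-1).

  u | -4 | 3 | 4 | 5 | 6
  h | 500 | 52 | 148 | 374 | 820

L_0(-1) = (-4)·(-5)·(-6)·(-7)/[(-7)·(-8)·(-9)·(-10)] = 1/6
L_1(-1) = (3)·(-5)·(-6)·(-7)/[(7)·(-1)·(-2)·(-3)] = 15
L_2(-1) = (3)·(-4)·(-6)·(-7)/[(8)·(1)·(-1)·(-2)] = -63/2
L_3(-1) = (3)·(-4)·(-5)·(-7)/[(9)·(2)·(1)·(-1)] = 70/3
L_4(-1) = (3)·(-4)·(-5)·(-6)/[(10)·(3)·(2)·(1)] = -6
Sum: 500·(1/6) + 52·(15) + 148·(-63/2) + 374·(70/3) + 820·(-6) = 8

8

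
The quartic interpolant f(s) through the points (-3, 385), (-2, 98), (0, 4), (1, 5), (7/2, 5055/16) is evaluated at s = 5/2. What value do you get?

Using Newton's divided-difference form:
f[-3,-2] = (98 - 385) / (-2 - (-3)) = -287
f[-2,0] = (4 - 98) / (0 - (-2)) = -47
f[0,1] = (5 - 4) / (1 - 0) = 1
f[1,7/2] = (5055/16 - 5) / (7/2 - 1) = 995/8
f[-3,-2,0] = (-47 - (-287)) / (0 - (-3)) = 80
f[-2,0,1] = (1 - (-47)) / (1 - (-2)) = 16
f[0,1,7/2] = (995/8 - 1) / (7/2 - 0) = 141/4
f[-3,-2,0,1] = (16 - 80) / (1 - (-3)) = -16
f[-2,0,1,7/2] = (141/4 - 16) / (7/2 - (-2)) = 7/2
f[-3,-2,0,1,7/2] = (7/2 - (-16)) / (7/2 - (-3)) = 3
f(5/2) = 385 + (-287)·(11/2) + 80·(11/2)·(9/2) + (-16)·(11/2)·(9/2)·(5/2) + 3·(11/2)·(9/2)·(5/2)·(3/2) = 1199/16

1199/16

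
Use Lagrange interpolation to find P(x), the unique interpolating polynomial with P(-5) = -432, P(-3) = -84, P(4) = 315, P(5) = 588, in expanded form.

L_0(x) = (x + 3)(x - 4)(x - 5) / [-180] = -(1/180)x^3 + (1/30)x^2 + (7/180)x - 1/3
L_1(x) = (x + 5)(x - 4)(x - 5) / [112] = (1/112)x^3 - (1/28)x^2 - (25/112)x + 25/28
L_2(x) = (x + 5)(x + 3)(x - 5) / [-63] = -(1/63)x^3 - (1/21)x^2 + (25/63)x + 25/21
L_3(x) = (x + 5)(x + 3)(x - 4) / [80] = (1/80)x^3 + (1/20)x^2 - (17/80)x - 3/4
P(x) = (-432)·L_0 + (-84)·L_1 + 315·L_2 + 588·L_3
  (-432)·L_0(x) = (12/5)x^3 - (72/5)x^2 - (84/5)x + 144
  (-84)·L_1(x) = -(3/4)x^3 + 3x^2 + (75/4)x - 75
  315·L_2(x) = -5x^3 - 15x^2 + 125x + 375
  588·L_3(x) = (147/20)x^3 + (147/5)x^2 - (2499/20)x - 441
Adding term by term: 4x^3 + 3x^2 + 2x + 3

P(x) = 4x^3 + 3x^2 + 2x + 3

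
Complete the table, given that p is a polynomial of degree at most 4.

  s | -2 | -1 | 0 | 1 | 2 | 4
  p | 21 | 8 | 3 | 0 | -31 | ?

-417

The 5 known values determine p uniquely (degree ≤ 4).
Evaluate each Lagrange basis at s = 4:
L_0(4) = (5)·(4)·(3)·(2)/[(-1)·(-2)·(-3)·(-4)] = 5
L_1(4) = (6)·(4)·(3)·(2)/[(1)·(-1)·(-2)·(-3)] = -24
L_2(4) = (6)·(5)·(3)·(2)/[(2)·(1)·(-1)·(-2)] = 45
L_3(4) = (6)·(5)·(4)·(2)/[(3)·(2)·(1)·(-1)] = -40
L_4(4) = (6)·(5)·(4)·(3)/[(4)·(3)·(2)·(1)] = 15
Sum: 21·(5) + 8·(-24) + 3·(45) + 0 + (-31)·(15) = -417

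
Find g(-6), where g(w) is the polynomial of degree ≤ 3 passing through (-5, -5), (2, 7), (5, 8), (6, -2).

Using Newton's divided-difference form:
g[-5,2] = (7 - (-5)) / (2 - (-5)) = 12/7
g[2,5] = (8 - 7) / (5 - 2) = 1/3
g[5,6] = (-2 - 8) / (6 - 5) = -10
g[-5,2,5] = (1/3 - 12/7) / (5 - (-5)) = -29/210
g[2,5,6] = (-10 - 1/3) / (6 - 2) = -31/12
g[-5,2,5,6] = (-31/12 - (-29/210)) / (6 - (-5)) = -1027/4620
g(-6) = -5 + (12/7)·(-1) + (-29/210)·(-1)·(-8) + (-1027/4620)·(-1)·(-8)·(-11) = 411/35

411/35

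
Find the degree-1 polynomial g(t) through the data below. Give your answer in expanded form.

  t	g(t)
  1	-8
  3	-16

L_0(t) = (t - 3) / [-2] = -(1/2)t + 3/2
L_1(t) = (t - 1) / [2] = (1/2)t - 1/2
g(t) = (-8)·L_0 + (-16)·L_1
  (-8)·L_0(t) = 4t - 12
  (-16)·L_1(t) = -8t + 8
Adding term by term: -4t - 4

g(t) = -4t - 4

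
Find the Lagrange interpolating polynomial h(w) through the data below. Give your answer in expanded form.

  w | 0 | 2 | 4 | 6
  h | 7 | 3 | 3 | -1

Build the Lagrange basis polynomials:
L_0(w) = (w - 2)(w - 4)(w - 6) / [-48] = -(1/48)w^3 + (1/4)w^2 - (11/12)w + 1
L_1(w) = w(w - 4)(w - 6) / [16] = (1/16)w^3 - (5/8)w^2 + (3/2)w
L_2(w) = w(w - 2)(w - 6) / [-16] = -(1/16)w^3 + (1/2)w^2 - (3/4)w
L_3(w) = w(w - 2)(w - 4) / [48] = (1/48)w^3 - (1/8)w^2 + (1/6)w
h(w) = 7·L_0 + 3·L_1 + 3·L_2 + (-1)·L_3
  7·L_0(w) = -(7/48)w^3 + (7/4)w^2 - (77/12)w + 7
  3·L_1(w) = (3/16)w^3 - (15/8)w^2 + (9/2)w
  3·L_2(w) = -(3/16)w^3 + (3/2)w^2 - (9/4)w
  (-1)·L_3(w) = -(1/48)w^3 + (1/8)w^2 - (1/6)w
Adding term by term: -(1/6)w^3 + (3/2)w^2 - (13/3)w + 7

h(w) = -(1/6)w^3 + (3/2)w^2 - (13/3)w + 7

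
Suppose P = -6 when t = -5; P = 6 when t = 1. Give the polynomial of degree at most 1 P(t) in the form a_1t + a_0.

P(t) = 2t + 4

Build the Lagrange basis polynomials:
L_0(t) = (t - 1) / [-6] = -(1/6)t + 1/6
L_1(t) = (t + 5) / [6] = (1/6)t + 5/6
P(t) = (-6)·L_0 + 6·L_1
  (-6)·L_0(t) = t - 1
  6·L_1(t) = t + 5
Adding term by term: 2t + 4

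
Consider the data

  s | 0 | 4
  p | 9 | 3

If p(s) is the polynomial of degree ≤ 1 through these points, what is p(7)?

-3/2

Evaluate each Lagrange basis at s = 7:
L_0(7) = (3)/[(-4)] = -3/4
L_1(7) = (7)/[(4)] = 7/4
Sum: 9·(-3/4) + 3·(7/4) = -3/2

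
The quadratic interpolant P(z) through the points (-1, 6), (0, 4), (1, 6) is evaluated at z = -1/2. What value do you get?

L_0(-1/2) = (-1/2)·(-3/2)/[(-1)·(-2)] = 3/8
L_1(-1/2) = (1/2)·(-3/2)/[(1)·(-1)] = 3/4
L_2(-1/2) = (1/2)·(-1/2)/[(2)·(1)] = -1/8
Sum: 6·(3/8) + 4·(3/4) + 6·(-1/8) = 9/2

9/2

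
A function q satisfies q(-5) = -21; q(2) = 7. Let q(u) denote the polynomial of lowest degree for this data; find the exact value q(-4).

Evaluate each Lagrange basis at u = -4:
L_0(-4) = (-6)/[(-7)] = 6/7
L_1(-4) = (1)/[(7)] = 1/7
Sum: (-21)·(6/7) + 7·(1/7) = -17

-17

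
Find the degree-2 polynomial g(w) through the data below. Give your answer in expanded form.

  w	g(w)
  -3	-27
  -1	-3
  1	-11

L_0(w) = (w + 1)(w - 1) / [8] = (1/8)w^2 - 1/8
L_1(w) = (w + 3)(w - 1) / [-4] = -(1/4)w^2 - (1/2)w + 3/4
L_2(w) = (w + 3)(w + 1) / [8] = (1/8)w^2 + (1/2)w + 3/8
g(w) = (-27)·L_0 + (-3)·L_1 + (-11)·L_2
  (-27)·L_0(w) = -(27/8)w^2 + 27/8
  (-3)·L_1(w) = (3/4)w^2 + (3/2)w - 9/4
  (-11)·L_2(w) = -(11/8)w^2 - (11/2)w - 33/8
Adding term by term: -4w^2 - 4w - 3

g(w) = -4w^2 - 4w - 3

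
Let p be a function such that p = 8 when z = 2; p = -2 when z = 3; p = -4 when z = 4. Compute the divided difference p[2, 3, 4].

p[2,3] = (-2 - 8) / (3 - 2) = -10
p[3,4] = (-4 - (-2)) / (4 - 3) = -2
p[2,3,4] = (-2 - (-10)) / (4 - 2) = 4

4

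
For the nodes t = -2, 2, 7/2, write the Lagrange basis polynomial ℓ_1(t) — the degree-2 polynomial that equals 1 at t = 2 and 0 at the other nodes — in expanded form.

ℓ_1(t) = (t + 2)(t - 7/2) / [(4)·(-3/2)]
       = (t^2 - (3/2)t - 7) / (-6)

ℓ_1(t) = -(1/6)t^2 + (1/4)t + 7/6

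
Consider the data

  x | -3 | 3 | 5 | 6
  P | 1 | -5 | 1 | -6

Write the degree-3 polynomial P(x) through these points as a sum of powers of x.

Build the Lagrange basis polynomials:
L_0(x) = (x - 3)(x - 5)(x - 6) / [-432] = -(1/432)x^3 + (7/216)x^2 - (7/48)x + 5/24
L_1(x) = (x + 3)(x - 5)(x - 6) / [36] = (1/36)x^3 - (2/9)x^2 - (1/12)x + 5/2
L_2(x) = (x + 3)(x - 3)(x - 6) / [-16] = -(1/16)x^3 + (3/8)x^2 + (9/16)x - 27/8
L_3(x) = (x + 3)(x - 3)(x - 5) / [27] = (1/27)x^3 - (5/27)x^2 - (1/3)x + 5/3
P(x) = 1·L_0 + (-5)·L_1 + 1·L_2 + (-6)·L_3
  1·L_0(x) = -(1/432)x^3 + (7/216)x^2 - (7/48)x + 5/24
  (-5)·L_1(x) = -(5/36)x^3 + (10/9)x^2 + (5/12)x - 25/2
  1·L_2(x) = -(1/16)x^3 + (3/8)x^2 + (9/16)x - 27/8
  (-6)·L_3(x) = -(2/9)x^3 + (10/9)x^2 + 2x - 10
Adding term by term: -(23/54)x^3 + (71/27)x^2 + (17/6)x - 77/3

P(x) = -(23/54)x^3 + (71/27)x^2 + (17/6)x - 77/3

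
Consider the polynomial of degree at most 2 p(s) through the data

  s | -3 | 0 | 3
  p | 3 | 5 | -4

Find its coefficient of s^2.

-11/18

Build the Lagrange basis polynomials:
L_0(s) = s(s - 3) / [18] = (1/18)s^2 - (1/6)s
L_1(s) = (s + 3)(s - 3) / [-9] = -(1/9)s^2 + 1
L_2(s) = (s + 3)s / [18] = (1/18)s^2 + (1/6)s
p(s) = 3·L_0 + 5·L_1 + (-4)·L_2
Only the coefficient of s^2 is needed; take it from each L_i and combine:
3·(1/18) + 5·(-1/9) + (-4)·(1/18) = -11/18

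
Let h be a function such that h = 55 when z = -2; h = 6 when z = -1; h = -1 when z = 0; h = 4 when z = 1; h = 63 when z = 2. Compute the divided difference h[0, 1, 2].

27

h[0,1] = (4 - (-1)) / (1 - 0) = 5
h[1,2] = (63 - 4) / (2 - 1) = 59
h[0,1,2] = (59 - 5) / (2 - 0) = 27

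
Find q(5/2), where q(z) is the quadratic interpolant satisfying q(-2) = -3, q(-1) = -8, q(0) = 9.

L_0(5/2) = (7/2)·(5/2)/[(-1)·(-2)] = 35/8
L_1(5/2) = (9/2)·(5/2)/[(1)·(-1)] = -45/4
L_2(5/2) = (9/2)·(7/2)/[(2)·(1)] = 63/8
Sum: (-3)·(35/8) + (-8)·(-45/4) + 9·(63/8) = 591/4

591/4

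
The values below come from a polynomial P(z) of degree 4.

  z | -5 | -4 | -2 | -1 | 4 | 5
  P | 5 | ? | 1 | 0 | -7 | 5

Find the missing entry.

The 5 known values determine P uniquely (degree ≤ 4).
L_0(-4) = (-2)·(-3)·(-8)·(-9)/[(-3)·(-4)·(-9)·(-10)] = 2/5
L_1(-4) = (1)·(-3)·(-8)·(-9)/[(3)·(-1)·(-6)·(-7)] = 12/7
L_2(-4) = (1)·(-2)·(-8)·(-9)/[(4)·(1)·(-5)·(-6)] = -6/5
L_3(-4) = (1)·(-2)·(-3)·(-9)/[(9)·(6)·(5)·(-1)] = 1/5
L_4(-4) = (1)·(-2)·(-3)·(-8)/[(10)·(7)·(6)·(1)] = -4/35
Sum: 5·(2/5) + 1·(12/7) + 0 + (-7)·(1/5) + 5·(-4/35) = 61/35

61/35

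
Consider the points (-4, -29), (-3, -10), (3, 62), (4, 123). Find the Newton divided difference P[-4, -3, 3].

P[-4,-3] = (-10 - (-29)) / (-3 - (-4)) = 19
P[-3,3] = (62 - (-10)) / (3 - (-3)) = 12
P[-4,-3,3] = (12 - 19) / (3 - (-4)) = -1

-1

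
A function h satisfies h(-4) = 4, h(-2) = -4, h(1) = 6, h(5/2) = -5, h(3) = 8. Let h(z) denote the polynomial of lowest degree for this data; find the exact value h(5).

11990/39

L_0(5) = (7)·(4)·(5/2)·(2)/[(-2)·(-5)·(-13/2)·(-7)] = 4/13
L_1(5) = (9)·(4)·(5/2)·(2)/[(2)·(-3)·(-9/2)·(-5)] = -4/3
L_2(5) = (9)·(7)·(5/2)·(2)/[(5)·(3)·(-3/2)·(-2)] = 7
L_3(5) = (9)·(7)·(4)·(2)/[(13/2)·(9/2)·(3/2)·(-1/2)] = -896/39
L_4(5) = (9)·(7)·(4)·(5/2)/[(7)·(5)·(2)·(1/2)] = 18
Sum: 4·(4/13) + (-4)·(-4/3) + 6·(7) + (-5)·(-896/39) + 8·(18) = 11990/39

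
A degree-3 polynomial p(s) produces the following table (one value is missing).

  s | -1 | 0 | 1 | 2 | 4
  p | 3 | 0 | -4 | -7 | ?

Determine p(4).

The 4 known values determine p uniquely (degree ≤ 3).
L_0(4) = (4)·(3)·(2)/[(-1)·(-2)·(-3)] = -4
L_1(4) = (5)·(3)·(2)/[(1)·(-1)·(-2)] = 15
L_2(4) = (5)·(4)·(2)/[(2)·(1)·(-1)] = -20
L_3(4) = (5)·(4)·(3)/[(3)·(2)·(1)] = 10
Sum: 3·(-4) + 0 + (-4)·(-20) + (-7)·(10) = -2

-2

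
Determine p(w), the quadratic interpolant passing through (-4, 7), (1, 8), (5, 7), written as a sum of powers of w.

L_0(w) = (w - 1)(w - 5) / [45] = (1/45)w^2 - (2/15)w + 1/9
L_1(w) = (w + 4)(w - 5) / [-20] = -(1/20)w^2 + (1/20)w + 1
L_2(w) = (w + 4)(w - 1) / [36] = (1/36)w^2 + (1/12)w - 1/9
p(w) = 7·L_0 + 8·L_1 + 7·L_2
  7·L_0(w) = (7/45)w^2 - (14/15)w + 7/9
  8·L_1(w) = -(2/5)w^2 + (2/5)w + 8
  7·L_2(w) = (7/36)w^2 + (7/12)w - 7/9
Adding term by term: -(1/20)w^2 + (1/20)w + 8

p(w) = -(1/20)w^2 + (1/20)w + 8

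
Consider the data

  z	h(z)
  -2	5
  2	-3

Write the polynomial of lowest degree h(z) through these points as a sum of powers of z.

h(z) = -2z + 1

L_0(z) = (z - 2) / [-4] = -(1/4)z + 1/2
L_1(z) = (z + 2) / [4] = (1/4)z + 1/2
h(z) = 5·L_0 + (-3)·L_1
  5·L_0(z) = -(5/4)z + 5/2
  (-3)·L_1(z) = -(3/4)z - 3/2
Adding term by term: -2z + 1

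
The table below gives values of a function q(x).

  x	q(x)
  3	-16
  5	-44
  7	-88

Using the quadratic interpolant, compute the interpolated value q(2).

Evaluate each Lagrange basis at x = 2:
L_0(2) = (-3)·(-5)/[(-2)·(-4)] = 15/8
L_1(2) = (-1)·(-5)/[(2)·(-2)] = -5/4
L_2(2) = (-1)·(-3)/[(4)·(2)] = 3/8
Sum: (-16)·(15/8) + (-44)·(-5/4) + (-88)·(3/8) = -8

-8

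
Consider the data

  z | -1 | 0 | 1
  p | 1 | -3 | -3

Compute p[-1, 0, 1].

p[-1,0] = (-3 - 1) / (0 - (-1)) = -4
p[0,1] = (-3 - (-3)) / (1 - 0) = 0
p[-1,0,1] = (0 - (-4)) / (1 - (-1)) = 2

2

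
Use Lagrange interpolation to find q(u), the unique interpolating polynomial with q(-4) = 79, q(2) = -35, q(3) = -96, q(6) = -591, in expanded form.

q(u) = -2u^3 - 4u^2 - 3u + 3

Build the Lagrange basis polynomials:
L_0(u) = (u - 2)(u - 3)(u - 6) / [-420] = -(1/420)u^3 + (11/420)u^2 - (3/35)u + 3/35
L_1(u) = (u + 4)(u - 3)(u - 6) / [24] = (1/24)u^3 - (5/24)u^2 - (3/4)u + 3
L_2(u) = (u + 4)(u - 2)(u - 6) / [-21] = -(1/21)u^3 + (4/21)u^2 + (20/21)u - 16/7
L_3(u) = (u + 4)(u - 2)(u - 3) / [120] = (1/120)u^3 - (1/120)u^2 - (7/60)u + 1/5
q(u) = 79·L_0 + (-35)·L_1 + (-96)·L_2 + (-591)·L_3
  79·L_0(u) = -(79/420)u^3 + (869/420)u^2 - (237/35)u + 237/35
  (-35)·L_1(u) = -(35/24)u^3 + (175/24)u^2 + (105/4)u - 105
  (-96)·L_2(u) = (32/7)u^3 - (128/7)u^2 - (640/7)u + 1536/7
  (-591)·L_3(u) = -(197/40)u^3 + (197/40)u^2 + (1379/20)u - 591/5
Adding term by term: -2u^3 - 4u^2 - 3u + 3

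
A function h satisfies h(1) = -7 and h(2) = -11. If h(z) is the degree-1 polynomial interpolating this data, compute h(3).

-15

L_0(3) = (1)/[(-1)] = -1
L_1(3) = (2)/[(1)] = 2
Sum: (-7)·(-1) + (-11)·(2) = -15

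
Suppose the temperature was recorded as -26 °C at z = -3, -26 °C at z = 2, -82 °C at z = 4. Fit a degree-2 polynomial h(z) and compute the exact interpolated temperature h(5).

Evaluate each Lagrange basis at z = 5:
L_0(5) = (3)·(1)/[(-5)·(-7)] = 3/35
L_1(5) = (8)·(1)/[(5)·(-2)] = -4/5
L_2(5) = (8)·(3)/[(7)·(2)] = 12/7
Sum: (-26)·(3/35) + (-26)·(-4/5) + (-82)·(12/7) = -122

-122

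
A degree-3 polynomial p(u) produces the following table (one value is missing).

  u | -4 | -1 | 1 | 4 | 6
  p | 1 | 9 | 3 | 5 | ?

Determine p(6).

30

The 4 known values determine p uniquely (degree ≤ 3).
Evaluate each Lagrange basis at u = 6:
L_0(6) = (7)·(5)·(2)/[(-3)·(-5)·(-8)] = -7/12
L_1(6) = (10)·(5)·(2)/[(3)·(-2)·(-5)] = 10/3
L_2(6) = (10)·(7)·(2)/[(5)·(2)·(-3)] = -14/3
L_3(6) = (10)·(7)·(5)/[(8)·(5)·(3)] = 35/12
Sum: 1·(-7/12) + 9·(10/3) + 3·(-14/3) + 5·(35/12) = 30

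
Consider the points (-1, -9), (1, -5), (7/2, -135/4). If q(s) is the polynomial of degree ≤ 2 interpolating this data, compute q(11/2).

Evaluate each Lagrange basis at s = 11/2:
L_0(11/2) = (9/2)·(2)/[(-2)·(-9/2)] = 1
L_1(11/2) = (13/2)·(2)/[(2)·(-5/2)] = -13/5
L_2(11/2) = (13/2)·(9/2)/[(9/2)·(5/2)] = 13/5
Sum: (-9)·(1) + (-5)·(-13/5) + (-135/4)·(13/5) = -335/4

-335/4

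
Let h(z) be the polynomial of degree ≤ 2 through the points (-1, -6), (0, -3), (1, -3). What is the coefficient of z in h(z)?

L_0(z) = z(z - 1) / [2] = (1/2)z^2 - (1/2)z
L_1(z) = (z + 1)(z - 1) / [-1] = -z^2 + 1
L_2(z) = (z + 1)z / [2] = (1/2)z^2 + (1/2)z
h(z) = (-6)·L_0 + (-3)·L_1 + (-3)·L_2
Only the coefficient of z is needed; take it from each L_i and combine:
(-6)·(-1/2) + (-3)·(0) + (-3)·(1/2) = 3/2

3/2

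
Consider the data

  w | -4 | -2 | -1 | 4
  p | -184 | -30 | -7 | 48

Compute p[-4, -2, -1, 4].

p[-4,-2] = (-30 - (-184)) / (-2 - (-4)) = 77
p[-2,-1] = (-7 - (-30)) / (-1 - (-2)) = 23
p[-1,4] = (48 - (-7)) / (4 - (-1)) = 11
p[-4,-2,-1] = (23 - 77) / (-1 - (-4)) = -18
p[-2,-1,4] = (11 - 23) / (4 - (-2)) = -2
p[-4,-2,-1,4] = (-2 - (-18)) / (4 - (-4)) = 2

2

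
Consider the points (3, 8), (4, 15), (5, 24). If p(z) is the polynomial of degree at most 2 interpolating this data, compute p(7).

Using Newton's divided-difference form:
p[3,4] = (15 - 8) / (4 - 3) = 7
p[4,5] = (24 - 15) / (5 - 4) = 9
p[3,4,5] = (9 - 7) / (5 - 3) = 1
p(7) = 8 + 7·(4) + 1·(4)·(3) = 48

48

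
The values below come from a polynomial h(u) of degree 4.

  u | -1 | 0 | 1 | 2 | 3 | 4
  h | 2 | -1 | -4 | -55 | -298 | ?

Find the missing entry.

The 5 known values determine h uniquely (degree ≤ 4).
L_0(4) = (4)·(3)·(2)·(1)/[(-1)·(-2)·(-3)·(-4)] = 1
L_1(4) = (5)·(3)·(2)·(1)/[(1)·(-1)·(-2)·(-3)] = -5
L_2(4) = (5)·(4)·(2)·(1)/[(2)·(1)·(-1)·(-2)] = 10
L_3(4) = (5)·(4)·(3)·(1)/[(3)·(2)·(1)·(-1)] = -10
L_4(4) = (5)·(4)·(3)·(2)/[(4)·(3)·(2)·(1)] = 5
Sum: 2·(1) + (-1)·(-5) + (-4)·(10) + (-55)·(-10) + (-298)·(5) = -973

-973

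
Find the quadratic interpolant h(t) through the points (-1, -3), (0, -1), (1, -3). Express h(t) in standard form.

Newton's divided differences:
h[-1,0] = (-1 - (-3)) / (0 - (-1)) = 2
h[0,1] = (-3 - (-1)) / (1 - 0) = -2
h[-1,0,1] = (-2 - 2) / (1 - (-1)) = -2
h(t) = -3 + 2·(t + 1) + (-2)·(t + 1)t
Expanding: h(t) = -2t^2 - 1

h(t) = -2t^2 - 1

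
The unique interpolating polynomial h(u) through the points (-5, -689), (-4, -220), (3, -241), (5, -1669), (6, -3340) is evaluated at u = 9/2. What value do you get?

Using Newton's divided-difference form:
h[-5,-4] = (-220 - (-689)) / (-4 - (-5)) = 469
h[-4,3] = (-241 - (-220)) / (3 - (-4)) = -3
h[3,5] = (-1669 - (-241)) / (5 - 3) = -714
h[5,6] = (-3340 - (-1669)) / (6 - 5) = -1671
h[-5,-4,3] = (-3 - 469) / (3 - (-5)) = -59
h[-4,3,5] = (-714 - (-3)) / (5 - (-4)) = -79
h[3,5,6] = (-1671 - (-714)) / (6 - 3) = -319
h[-5,-4,3,5] = (-79 - (-59)) / (5 - (-5)) = -2
h[-4,3,5,6] = (-319 - (-79)) / (6 - (-4)) = -24
h[-5,-4,3,5,6] = (-24 - (-2)) / (6 - (-5)) = -2
h(9/2) = -689 + 469·(19/2) + (-59)·(19/2)·(17/2) + (-2)·(19/2)·(17/2)·(3/2) + (-2)·(19/2)·(17/2)·(3/2)·(-1/2) = -8951/8

-8951/8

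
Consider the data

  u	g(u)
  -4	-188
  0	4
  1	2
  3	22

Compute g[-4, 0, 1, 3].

g[-4,0] = (4 - (-188)) / (0 - (-4)) = 48
g[0,1] = (2 - 4) / (1 - 0) = -2
g[1,3] = (22 - 2) / (3 - 1) = 10
g[-4,0,1] = (-2 - 48) / (1 - (-4)) = -10
g[0,1,3] = (10 - (-2)) / (3 - 0) = 4
g[-4,0,1,3] = (4 - (-10)) / (3 - (-4)) = 2

2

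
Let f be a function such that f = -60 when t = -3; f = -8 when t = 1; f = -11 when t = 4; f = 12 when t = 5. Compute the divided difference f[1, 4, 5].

f[1,4] = (-11 - (-8)) / (4 - 1) = -1
f[4,5] = (12 - (-11)) / (5 - 4) = 23
f[1,4,5] = (23 - (-1)) / (5 - 1) = 6

6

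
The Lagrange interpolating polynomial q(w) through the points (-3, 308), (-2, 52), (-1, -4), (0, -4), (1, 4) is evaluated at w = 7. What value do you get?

L_0(7) = (9)·(8)·(7)·(6)/[(-1)·(-2)·(-3)·(-4)] = 126
L_1(7) = (10)·(8)·(7)·(6)/[(1)·(-1)·(-2)·(-3)] = -560
L_2(7) = (10)·(9)·(7)·(6)/[(2)·(1)·(-1)·(-2)] = 945
L_3(7) = (10)·(9)·(8)·(6)/[(3)·(2)·(1)·(-1)] = -720
L_4(7) = (10)·(9)·(8)·(7)/[(4)·(3)·(2)·(1)] = 210
Sum: 308·(126) + 52·(-560) + (-4)·(945) + (-4)·(-720) + 4·(210) = 9628

9628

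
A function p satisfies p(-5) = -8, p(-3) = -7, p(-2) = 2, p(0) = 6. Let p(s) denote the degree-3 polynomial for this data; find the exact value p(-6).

Using Newton's divided-difference form:
p[-5,-3] = (-7 - (-8)) / (-3 - (-5)) = 1/2
p[-3,-2] = (2 - (-7)) / (-2 - (-3)) = 9
p[-2,0] = (6 - 2) / (0 - (-2)) = 2
p[-5,-3,-2] = (9 - 1/2) / (-2 - (-5)) = 17/6
p[-3,-2,0] = (2 - 9) / (0 - (-3)) = -7/3
p[-5,-3,-2,0] = (-7/3 - 17/6) / (0 - (-5)) = -31/30
p(-6) = -8 + (1/2)·(-1) + (17/6)·(-1)·(-3) + (-31/30)·(-1)·(-3)·(-4) = 62/5

62/5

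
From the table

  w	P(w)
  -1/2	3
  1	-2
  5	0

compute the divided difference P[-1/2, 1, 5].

23/33

P[-1/2,1] = (-2 - 3) / (1 - (-1/2)) = -10/3
P[1,5] = (0 - (-2)) / (5 - 1) = 1/2
P[-1/2,1,5] = (1/2 - (-10/3)) / (5 - (-1/2)) = 23/33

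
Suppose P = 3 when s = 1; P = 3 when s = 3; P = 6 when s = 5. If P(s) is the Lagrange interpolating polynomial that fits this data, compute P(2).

Evaluate each Lagrange basis at s = 2:
L_0(2) = (-1)·(-3)/[(-2)·(-4)] = 3/8
L_1(2) = (1)·(-3)/[(2)·(-2)] = 3/4
L_2(2) = (1)·(-1)/[(4)·(2)] = -1/8
Sum: 3·(3/8) + 3·(3/4) + 6·(-1/8) = 21/8

21/8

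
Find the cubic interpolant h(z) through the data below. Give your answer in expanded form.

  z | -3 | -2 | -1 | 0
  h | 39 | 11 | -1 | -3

Newton's divided differences:
h[-3,-2] = (11 - 39) / (-2 - (-3)) = -28
h[-2,-1] = (-1 - 11) / (-1 - (-2)) = -12
h[-1,0] = (-3 - (-1)) / (0 - (-1)) = -2
h[-3,-2,-1] = (-12 - (-28)) / (-1 - (-3)) = 8
h[-2,-1,0] = (-2 - (-12)) / (0 - (-2)) = 5
h[-3,-2,-1,0] = (5 - 8) / (0 - (-3)) = -1
h(z) = 39 + (-28)·(z + 3) + 8·(z + 3)(z + 2) + (-1)·(z + 3)(z + 2)(z + 1)
Expanding: h(z) = -z^3 + 2z^2 + z - 3

h(z) = -z^3 + 2z^2 + z - 3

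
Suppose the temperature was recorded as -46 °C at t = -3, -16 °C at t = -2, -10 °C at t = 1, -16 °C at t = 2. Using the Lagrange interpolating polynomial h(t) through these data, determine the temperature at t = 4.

-4

Evaluate each Lagrange basis at t = 4:
L_0(4) = (6)·(3)·(2)/[(-1)·(-4)·(-5)] = -9/5
L_1(4) = (7)·(3)·(2)/[(1)·(-3)·(-4)] = 7/2
L_2(4) = (7)·(6)·(2)/[(4)·(3)·(-1)] = -7
L_3(4) = (7)·(6)·(3)/[(5)·(4)·(1)] = 63/10
Sum: (-46)·(-9/5) + (-16)·(7/2) + (-10)·(-7) + (-16)·(63/10) = -4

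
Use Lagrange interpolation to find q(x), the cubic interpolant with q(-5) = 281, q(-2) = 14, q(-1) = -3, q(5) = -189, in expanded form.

L_0(x) = (x + 2)(x + 1)(x - 5) / [-120] = -(1/120)x^3 + (1/60)x^2 + (13/120)x + 1/12
L_1(x) = (x + 5)(x + 1)(x - 5) / [21] = (1/21)x^3 + (1/21)x^2 - (25/21)x - 25/21
L_2(x) = (x + 5)(x + 2)(x - 5) / [-24] = -(1/24)x^3 - (1/12)x^2 + (25/24)x + 25/12
L_3(x) = (x + 5)(x + 2)(x + 1) / [420] = (1/420)x^3 + (2/105)x^2 + (17/420)x + 1/42
q(x) = 281·L_0 + 14·L_1 + (-3)·L_2 + (-189)·L_3
  281·L_0(x) = -(281/120)x^3 + (281/60)x^2 + (3653/120)x + 281/12
  14·L_1(x) = (2/3)x^3 + (2/3)x^2 - (50/3)x - 50/3
  (-3)·L_2(x) = (1/8)x^3 + (1/4)x^2 - (25/8)x - 25/4
  (-189)·L_3(x) = -(9/20)x^3 - (18/5)x^2 - (153/20)x - 9/2
Adding term by term: -2x^3 + 2x^2 + 3x - 4

q(x) = -2x^3 + 2x^2 + 3x - 4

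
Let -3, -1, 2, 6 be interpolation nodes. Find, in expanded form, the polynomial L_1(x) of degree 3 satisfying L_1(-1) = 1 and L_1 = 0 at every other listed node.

L_1(x) = (1/42)x^3 - (5/42)x^2 - (2/7)x + 6/7

L_1(x) = (x + 3)(x - 2)(x - 6) / [(2)·(-3)·(-7)]
       = (x^3 - 5x^2 - 12x + 36) / (42)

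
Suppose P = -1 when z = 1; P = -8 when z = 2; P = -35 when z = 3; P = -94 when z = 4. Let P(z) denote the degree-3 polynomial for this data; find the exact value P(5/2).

Using Newton's divided-difference form:
P[1,2] = (-8 - (-1)) / (2 - 1) = -7
P[2,3] = (-35 - (-8)) / (3 - 2) = -27
P[3,4] = (-94 - (-35)) / (4 - 3) = -59
P[1,2,3] = (-27 - (-7)) / (3 - 1) = -10
P[2,3,4] = (-59 - (-27)) / (4 - 2) = -16
P[1,2,3,4] = (-16 - (-10)) / (4 - 1) = -2
P(5/2) = -1 + (-7)·(3/2) + (-10)·(3/2)·(1/2) + (-2)·(3/2)·(1/2)·(-1/2) = -73/4

-73/4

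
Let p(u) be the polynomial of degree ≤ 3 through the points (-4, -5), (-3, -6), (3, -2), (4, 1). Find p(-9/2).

-983/224

Using Newton's divided-difference form:
p[-4,-3] = (-6 - (-5)) / (-3 - (-4)) = -1
p[-3,3] = (-2 - (-6)) / (3 - (-3)) = 2/3
p[3,4] = (1 - (-2)) / (4 - 3) = 3
p[-4,-3,3] = (2/3 - (-1)) / (3 - (-4)) = 5/21
p[-3,3,4] = (3 - 2/3) / (4 - (-3)) = 1/3
p[-4,-3,3,4] = (1/3 - 5/21) / (4 - (-4)) = 1/84
p(-9/2) = -5 + (-1)·(-1/2) + (5/21)·(-1/2)·(-3/2) + (1/84)·(-1/2)·(-3/2)·(-15/2) = -983/224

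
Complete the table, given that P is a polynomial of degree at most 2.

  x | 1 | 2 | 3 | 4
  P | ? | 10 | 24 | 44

2

The 3 known values determine P uniquely (degree ≤ 2).
Evaluate each Lagrange basis at x = 1:
L_0(1) = (-2)·(-3)/[(-1)·(-2)] = 3
L_1(1) = (-1)·(-3)/[(1)·(-1)] = -3
L_2(1) = (-1)·(-2)/[(2)·(1)] = 1
Sum: 10·(3) + 24·(-3) + 44·(1) = 2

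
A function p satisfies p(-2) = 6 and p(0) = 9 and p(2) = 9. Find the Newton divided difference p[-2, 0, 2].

p[-2,0] = (9 - 6) / (0 - (-2)) = 3/2
p[0,2] = (9 - 9) / (2 - 0) = 0
p[-2,0,2] = (0 - 3/2) / (2 - (-2)) = -3/8

-3/8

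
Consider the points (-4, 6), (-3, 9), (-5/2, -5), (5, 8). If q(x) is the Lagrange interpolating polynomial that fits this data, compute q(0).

Evaluate each Lagrange basis at x = 0:
L_0(0) = (3)·(5/2)·(-5)/[(-1)·(-3/2)·(-9)] = 25/9
L_1(0) = (4)·(5/2)·(-5)/[(1)·(-1/2)·(-8)] = -25/2
L_2(0) = (4)·(3)·(-5)/[(3/2)·(1/2)·(-15/2)] = 32/3
L_3(0) = (4)·(3)·(5/2)/[(9)·(8)·(15/2)] = 1/18
Sum: 6·(25/9) + 9·(-25/2) + (-5)·(32/3) + 8·(1/18) = -2677/18

-2677/18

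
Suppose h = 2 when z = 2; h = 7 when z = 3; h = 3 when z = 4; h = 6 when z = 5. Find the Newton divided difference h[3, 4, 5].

h[3,4] = (3 - 7) / (4 - 3) = -4
h[4,5] = (6 - 3) / (5 - 4) = 3
h[3,4,5] = (3 - (-4)) / (5 - 3) = 7/2

7/2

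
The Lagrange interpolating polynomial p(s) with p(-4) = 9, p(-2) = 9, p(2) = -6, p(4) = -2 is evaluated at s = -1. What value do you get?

171/32

L_0(-1) = (1)·(-3)·(-5)/[(-2)·(-6)·(-8)] = -5/32
L_1(-1) = (3)·(-3)·(-5)/[(2)·(-4)·(-6)] = 15/16
L_2(-1) = (3)·(1)·(-5)/[(6)·(4)·(-2)] = 5/16
L_3(-1) = (3)·(1)·(-3)/[(8)·(6)·(2)] = -3/32
Sum: 9·(-5/32) + 9·(15/16) + (-6)·(5/16) + (-2)·(-3/32) = 171/32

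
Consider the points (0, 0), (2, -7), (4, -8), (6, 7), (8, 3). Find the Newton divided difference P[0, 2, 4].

3/4

P[0,2] = (-7 - 0) / (2 - 0) = -7/2
P[2,4] = (-8 - (-7)) / (4 - 2) = -1/2
P[0,2,4] = (-1/2 - (-7/2)) / (4 - 0) = 3/4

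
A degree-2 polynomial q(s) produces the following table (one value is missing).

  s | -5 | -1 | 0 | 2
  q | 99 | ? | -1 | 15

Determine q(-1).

3

The 3 known values determine q uniquely (degree ≤ 2).
Evaluate each Lagrange basis at s = -1:
L_0(-1) = (-1)·(-3)/[(-5)·(-7)] = 3/35
L_1(-1) = (4)·(-3)/[(5)·(-2)] = 6/5
L_2(-1) = (4)·(-1)/[(7)·(2)] = -2/7
Sum: 99·(3/35) + (-1)·(6/5) + 15·(-2/7) = 3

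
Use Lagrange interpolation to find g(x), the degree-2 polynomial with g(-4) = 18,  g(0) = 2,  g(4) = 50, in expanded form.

g(x) = 2x^2 + 4x + 2

Build the Lagrange basis polynomials:
L_0(x) = x(x - 4) / [32] = (1/32)x^2 - (1/8)x
L_1(x) = (x + 4)(x - 4) / [-16] = -(1/16)x^2 + 1
L_2(x) = (x + 4)x / [32] = (1/32)x^2 + (1/8)x
g(x) = 18·L_0 + 2·L_1 + 50·L_2
  18·L_0(x) = (9/16)x^2 - (9/4)x
  2·L_1(x) = -(1/8)x^2 + 2
  50·L_2(x) = (25/16)x^2 + (25/4)x
Adding term by term: 2x^2 + 4x + 2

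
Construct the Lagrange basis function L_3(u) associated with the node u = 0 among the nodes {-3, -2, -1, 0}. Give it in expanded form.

L_3(u) = (1/6)u^3 + u^2 + (11/6)u + 1

L_3(u) = (u + 3)(u + 2)(u + 1) / [(3)·(2)·(1)]
       = (u^3 + 6u^2 + 11u + 6) / (6)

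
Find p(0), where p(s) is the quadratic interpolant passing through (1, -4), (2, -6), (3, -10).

Evaluate each Lagrange basis at s = 0:
L_0(0) = (-2)·(-3)/[(-1)·(-2)] = 3
L_1(0) = (-1)·(-3)/[(1)·(-1)] = -3
L_2(0) = (-1)·(-2)/[(2)·(1)] = 1
Sum: (-4)·(3) + (-6)·(-3) + (-10)·(1) = -4

-4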